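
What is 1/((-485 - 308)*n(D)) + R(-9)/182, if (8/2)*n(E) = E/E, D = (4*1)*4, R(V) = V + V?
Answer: -577/5551 ≈ -0.10395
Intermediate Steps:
R(V) = 2*V
D = 16 (D = 4*4 = 16)
n(E) = ¼ (n(E) = (E/E)/4 = (¼)*1 = ¼)
1/((-485 - 308)*n(D)) + R(-9)/182 = 1/((-485 - 308)*(¼)) + (2*(-9))/182 = 4/(-793) - 18*1/182 = -1/793*4 - 9/91 = -4/793 - 9/91 = -577/5551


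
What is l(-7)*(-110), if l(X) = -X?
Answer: -770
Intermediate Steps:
l(-7)*(-110) = -1*(-7)*(-110) = 7*(-110) = -770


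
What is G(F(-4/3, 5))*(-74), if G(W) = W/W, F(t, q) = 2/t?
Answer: -74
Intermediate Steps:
G(W) = 1
G(F(-4/3, 5))*(-74) = 1*(-74) = -74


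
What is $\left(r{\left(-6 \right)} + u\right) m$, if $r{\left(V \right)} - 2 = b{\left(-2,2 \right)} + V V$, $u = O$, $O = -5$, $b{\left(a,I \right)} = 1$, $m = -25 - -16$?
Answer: $-306$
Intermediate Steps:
$m = -9$ ($m = -25 + 16 = -9$)
$u = -5$
$r{\left(V \right)} = 3 + V^{2}$ ($r{\left(V \right)} = 2 + \left(1 + V V\right) = 2 + \left(1 + V^{2}\right) = 3 + V^{2}$)
$\left(r{\left(-6 \right)} + u\right) m = \left(\left(3 + \left(-6\right)^{2}\right) - 5\right) \left(-9\right) = \left(\left(3 + 36\right) - 5\right) \left(-9\right) = \left(39 - 5\right) \left(-9\right) = 34 \left(-9\right) = -306$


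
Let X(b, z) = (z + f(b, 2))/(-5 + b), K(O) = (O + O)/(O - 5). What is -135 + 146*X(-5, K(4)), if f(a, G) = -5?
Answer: 274/5 ≈ 54.800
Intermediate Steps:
K(O) = 2*O/(-5 + O) (K(O) = (2*O)/(-5 + O) = 2*O/(-5 + O))
X(b, z) = (-5 + z)/(-5 + b) (X(b, z) = (z - 5)/(-5 + b) = (-5 + z)/(-5 + b))
-135 + 146*X(-5, K(4)) = -135 + 146*((-5 + 2*4/(-5 + 4))/(-5 - 5)) = -135 + 146*((-5 + 2*4/(-1))/(-10)) = -135 + 146*(-(-5 + 2*4*(-1))/10) = -135 + 146*(-(-5 - 8)/10) = -135 + 146*(-1/10*(-13)) = -135 + 146*(13/10) = -135 + 949/5 = 274/5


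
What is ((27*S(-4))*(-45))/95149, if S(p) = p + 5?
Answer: -1215/95149 ≈ -0.012769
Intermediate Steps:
S(p) = 5 + p
((27*S(-4))*(-45))/95149 = ((27*(5 - 4))*(-45))/95149 = ((27*1)*(-45))*(1/95149) = (27*(-45))*(1/95149) = -1215*1/95149 = -1215/95149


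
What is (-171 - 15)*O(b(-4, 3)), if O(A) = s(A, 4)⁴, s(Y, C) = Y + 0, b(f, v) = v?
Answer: -15066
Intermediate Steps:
s(Y, C) = Y
O(A) = A⁴
(-171 - 15)*O(b(-4, 3)) = (-171 - 15)*3⁴ = -186*81 = -15066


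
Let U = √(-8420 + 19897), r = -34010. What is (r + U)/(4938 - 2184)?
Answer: -17005/1377 + √11477/2754 ≈ -12.310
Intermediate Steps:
U = √11477 ≈ 107.13
(r + U)/(4938 - 2184) = (-34010 + √11477)/(4938 - 2184) = (-34010 + √11477)/2754 = (-34010 + √11477)*(1/2754) = -17005/1377 + √11477/2754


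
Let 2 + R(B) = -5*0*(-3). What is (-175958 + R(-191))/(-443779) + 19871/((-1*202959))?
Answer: 26894333131/90068942061 ≈ 0.29860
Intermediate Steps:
R(B) = -2 (R(B) = -2 - 5*0*(-3) = -2 + 0*(-3) = -2 + 0 = -2)
(-175958 + R(-191))/(-443779) + 19871/((-1*202959)) = (-175958 - 2)/(-443779) + 19871/((-1*202959)) = -175960*(-1/443779) + 19871/(-202959) = 175960/443779 + 19871*(-1/202959) = 175960/443779 - 19871/202959 = 26894333131/90068942061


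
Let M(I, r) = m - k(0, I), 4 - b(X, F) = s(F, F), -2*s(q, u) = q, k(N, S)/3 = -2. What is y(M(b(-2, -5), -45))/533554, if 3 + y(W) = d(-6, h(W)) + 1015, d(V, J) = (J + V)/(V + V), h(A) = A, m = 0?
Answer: 22/11599 ≈ 0.0018967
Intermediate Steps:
k(N, S) = -6 (k(N, S) = 3*(-2) = -6)
s(q, u) = -q/2
b(X, F) = 4 + F/2 (b(X, F) = 4 - (-1)*F/2 = 4 + F/2)
d(V, J) = (J + V)/(2*V) (d(V, J) = (J + V)/((2*V)) = (J + V)*(1/(2*V)) = (J + V)/(2*V))
M(I, r) = 6 (M(I, r) = 0 - 1*(-6) = 0 + 6 = 6)
y(W) = 2025/2 - W/12 (y(W) = -3 + ((½)*(W - 6)/(-6) + 1015) = -3 + ((½)*(-⅙)*(-6 + W) + 1015) = -3 + ((½ - W/12) + 1015) = -3 + (2031/2 - W/12) = 2025/2 - W/12)
y(M(b(-2, -5), -45))/533554 = (2025/2 - 1/12*6)/533554 = (2025/2 - ½)*(1/533554) = 1012*(1/533554) = 22/11599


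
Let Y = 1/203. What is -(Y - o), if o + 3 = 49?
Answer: 9337/203 ≈ 45.995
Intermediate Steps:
o = 46 (o = -3 + 49 = 46)
Y = 1/203 ≈ 0.0049261
-(Y - o) = -(1/203 - 1*46) = -(1/203 - 46) = -1*(-9337/203) = 9337/203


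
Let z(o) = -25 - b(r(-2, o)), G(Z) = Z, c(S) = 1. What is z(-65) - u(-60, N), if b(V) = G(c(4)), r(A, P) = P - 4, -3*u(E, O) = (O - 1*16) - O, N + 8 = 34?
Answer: -94/3 ≈ -31.333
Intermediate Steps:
N = 26 (N = -8 + 34 = 26)
u(E, O) = 16/3 (u(E, O) = -((O - 1*16) - O)/3 = -((O - 16) - O)/3 = -((-16 + O) - O)/3 = -⅓*(-16) = 16/3)
r(A, P) = -4 + P
b(V) = 1
z(o) = -26 (z(o) = -25 - 1*1 = -25 - 1 = -26)
z(-65) - u(-60, N) = -26 - 1*16/3 = -26 - 16/3 = -94/3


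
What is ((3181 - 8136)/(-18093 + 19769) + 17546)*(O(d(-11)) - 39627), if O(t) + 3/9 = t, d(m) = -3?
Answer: -3495649945631/5028 ≈ -6.9524e+8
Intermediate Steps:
O(t) = -⅓ + t
((3181 - 8136)/(-18093 + 19769) + 17546)*(O(d(-11)) - 39627) = ((3181 - 8136)/(-18093 + 19769) + 17546)*((-⅓ - 3) - 39627) = (-4955/1676 + 17546)*(-10/3 - 39627) = (-4955*1/1676 + 17546)*(-118891/3) = (-4955/1676 + 17546)*(-118891/3) = (29402141/1676)*(-118891/3) = -3495649945631/5028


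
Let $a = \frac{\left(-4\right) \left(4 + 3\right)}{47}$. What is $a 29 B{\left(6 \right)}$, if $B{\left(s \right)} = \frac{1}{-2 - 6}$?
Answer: $\frac{203}{94} \approx 2.1596$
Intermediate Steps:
$B{\left(s \right)} = - \frac{1}{8}$ ($B{\left(s \right)} = \frac{1}{-8} = - \frac{1}{8}$)
$a = - \frac{28}{47}$ ($a = \left(-4\right) 7 \cdot \frac{1}{47} = \left(-28\right) \frac{1}{47} = - \frac{28}{47} \approx -0.59575$)
$a 29 B{\left(6 \right)} = \left(- \frac{28}{47}\right) 29 \left(- \frac{1}{8}\right) = \left(- \frac{812}{47}\right) \left(- \frac{1}{8}\right) = \frac{203}{94}$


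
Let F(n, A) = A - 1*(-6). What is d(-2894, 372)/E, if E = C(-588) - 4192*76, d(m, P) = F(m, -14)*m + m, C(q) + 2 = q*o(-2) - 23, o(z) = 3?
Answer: -20258/320381 ≈ -0.063231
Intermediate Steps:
F(n, A) = 6 + A (F(n, A) = A + 6 = 6 + A)
C(q) = -25 + 3*q (C(q) = -2 + (q*3 - 23) = -2 + (3*q - 23) = -2 + (-23 + 3*q) = -25 + 3*q)
d(m, P) = -7*m (d(m, P) = (6 - 14)*m + m = -8*m + m = -7*m)
E = -320381 (E = (-25 + 3*(-588)) - 4192*76 = (-25 - 1764) - 318592 = -1789 - 318592 = -320381)
d(-2894, 372)/E = -7*(-2894)/(-320381) = 20258*(-1/320381) = -20258/320381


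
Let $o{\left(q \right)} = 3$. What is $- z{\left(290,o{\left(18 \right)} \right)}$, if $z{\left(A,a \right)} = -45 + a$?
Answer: $42$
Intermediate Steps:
$- z{\left(290,o{\left(18 \right)} \right)} = - (-45 + 3) = \left(-1\right) \left(-42\right) = 42$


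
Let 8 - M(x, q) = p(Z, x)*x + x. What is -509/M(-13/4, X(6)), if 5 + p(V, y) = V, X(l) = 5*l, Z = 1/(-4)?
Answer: 8144/93 ≈ 87.570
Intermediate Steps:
Z = -1/4 ≈ -0.25000
p(V, y) = -5 + V
M(x, q) = 8 + 17*x/4 (M(x, q) = 8 - ((-5 - 1/4)*x + x) = 8 - (-21*x/4 + x) = 8 - (-17)*x/4 = 8 + 17*x/4)
-509/M(-13/4, X(6)) = -509/(8 + 17*(-13/4)/4) = -509/(8 + 17*(-13*1/4)/4) = -509/(8 + (17/4)*(-13/4)) = -509/(8 - 221/16) = -509/(-93/16) = -509*(-16/93) = 8144/93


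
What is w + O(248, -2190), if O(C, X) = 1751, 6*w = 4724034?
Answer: 789090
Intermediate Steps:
w = 787339 (w = (⅙)*4724034 = 787339)
w + O(248, -2190) = 787339 + 1751 = 789090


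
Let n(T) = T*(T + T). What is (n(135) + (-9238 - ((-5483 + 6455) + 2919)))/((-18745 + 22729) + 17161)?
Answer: 23321/21145 ≈ 1.1029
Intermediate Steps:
n(T) = 2*T² (n(T) = T*(2*T) = 2*T²)
(n(135) + (-9238 - ((-5483 + 6455) + 2919)))/((-18745 + 22729) + 17161) = (2*135² + (-9238 - ((-5483 + 6455) + 2919)))/((-18745 + 22729) + 17161) = (2*18225 + (-9238 - (972 + 2919)))/(3984 + 17161) = (36450 + (-9238 - 1*3891))/21145 = (36450 + (-9238 - 3891))*(1/21145) = (36450 - 13129)*(1/21145) = 23321*(1/21145) = 23321/21145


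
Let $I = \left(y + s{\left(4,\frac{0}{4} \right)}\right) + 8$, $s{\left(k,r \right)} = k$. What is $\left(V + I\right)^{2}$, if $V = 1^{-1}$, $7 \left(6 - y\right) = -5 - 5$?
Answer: $\frac{20449}{49} \approx 417.33$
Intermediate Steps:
$y = \frac{52}{7}$ ($y = 6 - \frac{-5 - 5}{7} = 6 - - \frac{10}{7} = 6 + \frac{10}{7} = \frac{52}{7} \approx 7.4286$)
$V = 1$
$I = \frac{136}{7}$ ($I = \left(\frac{52}{7} + 4\right) + 8 = \frac{80}{7} + 8 = \frac{136}{7} \approx 19.429$)
$\left(V + I\right)^{2} = \left(1 + \frac{136}{7}\right)^{2} = \left(\frac{143}{7}\right)^{2} = \frac{20449}{49}$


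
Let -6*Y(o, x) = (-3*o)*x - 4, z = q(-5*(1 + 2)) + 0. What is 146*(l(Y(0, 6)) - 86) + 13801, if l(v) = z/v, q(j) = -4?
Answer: 369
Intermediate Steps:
z = -4 (z = -4 + 0 = -4)
Y(o, x) = ⅔ + o*x/2 (Y(o, x) = -((-3*o)*x - 4)/6 = -(-3*o*x - 4)/6 = -(-4 - 3*o*x)/6 = ⅔ + o*x/2)
l(v) = -4/v
146*(l(Y(0, 6)) - 86) + 13801 = 146*(-4/(⅔ + (½)*0*6) - 86) + 13801 = 146*(-4/(⅔ + 0) - 86) + 13801 = 146*(-4/⅔ - 86) + 13801 = 146*(-4*3/2 - 86) + 13801 = 146*(-6 - 86) + 13801 = 146*(-92) + 13801 = -13432 + 13801 = 369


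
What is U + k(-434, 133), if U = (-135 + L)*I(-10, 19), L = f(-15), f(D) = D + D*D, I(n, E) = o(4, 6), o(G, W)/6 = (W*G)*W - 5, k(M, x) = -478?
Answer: 62072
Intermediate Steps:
o(G, W) = -30 + 6*G*W² (o(G, W) = 6*((W*G)*W - 5) = 6*((G*W)*W - 5) = 6*(G*W² - 5) = 6*(-5 + G*W²) = -30 + 6*G*W²)
I(n, E) = 834 (I(n, E) = -30 + 6*4*6² = -30 + 6*4*36 = -30 + 864 = 834)
f(D) = D + D²
L = 210 (L = -15*(1 - 15) = -15*(-14) = 210)
U = 62550 (U = (-135 + 210)*834 = 75*834 = 62550)
U + k(-434, 133) = 62550 - 478 = 62072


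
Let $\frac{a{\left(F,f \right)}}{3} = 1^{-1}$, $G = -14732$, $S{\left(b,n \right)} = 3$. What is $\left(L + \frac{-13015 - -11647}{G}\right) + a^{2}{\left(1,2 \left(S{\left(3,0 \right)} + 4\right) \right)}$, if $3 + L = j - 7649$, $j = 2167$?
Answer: $- \frac{20167766}{3683} \approx -5475.9$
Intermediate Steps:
$a{\left(F,f \right)} = 3$ ($a{\left(F,f \right)} = \frac{3}{1} = 3 \cdot 1 = 3$)
$L = -5485$ ($L = -3 + \left(2167 - 7649\right) = -3 - 5482 = -5485$)
$\left(L + \frac{-13015 - -11647}{G}\right) + a^{2}{\left(1,2 \left(S{\left(3,0 \right)} + 4\right) \right)} = \left(-5485 + \frac{-13015 - -11647}{-14732}\right) + 3^{2} = \left(-5485 + \left(-13015 + 11647\right) \left(- \frac{1}{14732}\right)\right) + 9 = \left(-5485 - - \frac{342}{3683}\right) + 9 = \left(-5485 + \frac{342}{3683}\right) + 9 = - \frac{20200913}{3683} + 9 = - \frac{20167766}{3683}$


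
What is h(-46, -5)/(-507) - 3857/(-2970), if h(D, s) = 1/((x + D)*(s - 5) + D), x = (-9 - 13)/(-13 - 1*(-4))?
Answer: 571329397/439941645 ≈ 1.2986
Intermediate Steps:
x = 22/9 (x = -22/(-13 + 4) = -22/(-9) = -22*(-1/9) = 22/9 ≈ 2.4444)
h(D, s) = 1/(D + (-5 + s)*(22/9 + D)) (h(D, s) = 1/((22/9 + D)*(s - 5) + D) = 1/((22/9 + D)*(-5 + s) + D) = 1/((-5 + s)*(22/9 + D) + D) = 1/(D + (-5 + s)*(22/9 + D)))
h(-46, -5)/(-507) - 3857/(-2970) = (9/(-110 - 36*(-46) + 22*(-5) + 9*(-46)*(-5)))/(-507) - 3857/(-2970) = (9/(-110 + 1656 - 110 + 2070))*(-1/507) - 3857*(-1/2970) = (9/3506)*(-1/507) + 3857/2970 = -3/592514 + 3857/2970 = 571329397/439941645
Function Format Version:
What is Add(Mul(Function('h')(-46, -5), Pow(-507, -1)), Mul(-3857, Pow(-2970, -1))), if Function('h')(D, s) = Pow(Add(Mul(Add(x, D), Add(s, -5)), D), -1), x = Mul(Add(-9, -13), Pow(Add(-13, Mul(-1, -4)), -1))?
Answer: Rational(571329397, 439941645) ≈ 1.2986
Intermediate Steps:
x = Rational(22, 9) (x = Mul(-22, Pow(Add(-13, 4), -1)) = Mul(-22, Pow(-9, -1)) = Mul(-22, Rational(-1, 9)) = Rational(22, 9) ≈ 2.4444)
Function('h')(D, s) = Pow(Add(D, Mul(Add(-5, s), Add(Rational(22, 9), D))), -1) (Function('h')(D, s) = Pow(Add(Mul(Add(Rational(22, 9), D), Add(s, -5)), D), -1) = Pow(Add(Mul(Add(Rational(22, 9), D), Add(-5, s)), D), -1) = Pow(Add(Mul(Add(-5, s), Add(Rational(22, 9), D)), D), -1) = Pow(Add(D, Mul(Add(-5, s), Add(Rational(22, 9), D))), -1))
Add(Mul(Function('h')(-46, -5), Pow(-507, -1)), Mul(-3857, Pow(-2970, -1))) = Add(Mul(Mul(9, Pow(Add(-110, Mul(-36, -46), Mul(22, -5), Mul(9, -46, -5)), -1)), Pow(-507, -1)), Mul(-3857, Pow(-2970, -1))) = Add(Mul(Mul(9, Pow(Add(-110, 1656, -110, 2070), -1)), Rational(-1, 507)), Mul(-3857, Rational(-1, 2970))) = Add(Mul(Mul(9, Pow(3506, -1)), Rational(-1, 507)), Rational(3857, 2970)) = Add(Mul(Mul(9, Rational(1, 3506)), Rational(-1, 507)), Rational(3857, 2970)) = Add(Mul(Rational(9, 3506), Rational(-1, 507)), Rational(3857, 2970)) = Add(Rational(-3, 592514), Rational(3857, 2970)) = Rational(571329397, 439941645)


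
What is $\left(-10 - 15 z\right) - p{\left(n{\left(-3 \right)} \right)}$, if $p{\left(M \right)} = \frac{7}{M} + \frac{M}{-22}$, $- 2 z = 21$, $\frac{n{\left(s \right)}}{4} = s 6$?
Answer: $\frac{114305}{792} \approx 144.32$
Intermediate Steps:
$n{\left(s \right)} = 24 s$ ($n{\left(s \right)} = 4 s 6 = 4 \cdot 6 s = 24 s$)
$z = - \frac{21}{2}$ ($z = \left(- \frac{1}{2}\right) 21 = - \frac{21}{2} \approx -10.5$)
$p{\left(M \right)} = \frac{7}{M} - \frac{M}{22}$ ($p{\left(M \right)} = \frac{7}{M} + M \left(- \frac{1}{22}\right) = \frac{7}{M} - \frac{M}{22}$)
$\left(-10 - 15 z\right) - p{\left(n{\left(-3 \right)} \right)} = \left(-10 - - \frac{315}{2}\right) - \left(\frac{7}{24 \left(-3\right)} - \frac{24 \left(-3\right)}{22}\right) = \left(-10 + \frac{315}{2}\right) - \left(\frac{7}{-72} - - \frac{36}{11}\right) = \frac{295}{2} - \left(7 \left(- \frac{1}{72}\right) + \frac{36}{11}\right) = \frac{295}{2} - \left(- \frac{7}{72} + \frac{36}{11}\right) = \frac{295}{2} - \frac{2515}{792} = \frac{114305}{792}$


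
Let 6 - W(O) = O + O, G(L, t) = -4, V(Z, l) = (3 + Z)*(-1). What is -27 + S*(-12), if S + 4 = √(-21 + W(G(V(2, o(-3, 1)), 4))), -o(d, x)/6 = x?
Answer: 21 - 12*I*√7 ≈ 21.0 - 31.749*I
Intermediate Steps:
o(d, x) = -6*x
V(Z, l) = -3 - Z
W(O) = 6 - 2*O (W(O) = 6 - (O + O) = 6 - 2*O)
S = -4 + I*√7 (S = -4 + √(-21 + (6 - 2*(-4))) = -4 + √(-21 + (6 + 8)) = -4 + √(-21 + 14) = -4 + √(-7) = -4 + I*√7 ≈ -4.0 + 2.6458*I)
-27 + S*(-12) = -27 + (-4 + I*√7)*(-12) = -27 + (48 - 12*I*√7) = 21 - 12*I*√7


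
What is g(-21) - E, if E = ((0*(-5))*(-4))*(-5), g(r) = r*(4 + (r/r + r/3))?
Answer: 42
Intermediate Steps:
g(r) = r*(5 + r/3) (g(r) = r*(4 + (1 + r*(⅓))) = r*(4 + (1 + r/3)) = r*(5 + r/3))
E = 0 (E = (0*(-4))*(-5) = 0*(-5) = 0)
g(-21) - E = (⅓)*(-21)*(15 - 21) - 1*0 = (⅓)*(-21)*(-6) + 0 = 42 + 0 = 42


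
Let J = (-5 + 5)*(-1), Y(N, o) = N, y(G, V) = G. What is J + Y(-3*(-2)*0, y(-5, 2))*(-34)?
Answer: 0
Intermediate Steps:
J = 0 (J = 0*(-1) = 0)
J + Y(-3*(-2)*0, y(-5, 2))*(-34) = 0 + (-3*(-2)*0)*(-34) = 0 + (6*0)*(-34) = 0 + 0*(-34) = 0 + 0 = 0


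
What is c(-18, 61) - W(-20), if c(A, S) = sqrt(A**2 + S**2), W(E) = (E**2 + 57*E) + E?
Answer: 760 + sqrt(4045) ≈ 823.60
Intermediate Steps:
W(E) = E**2 + 58*E
c(-18, 61) - W(-20) = sqrt((-18)**2 + 61**2) - (-20)*(58 - 20) = sqrt(324 + 3721) - (-20)*38 = sqrt(4045) - 1*(-760) = sqrt(4045) + 760 = 760 + sqrt(4045)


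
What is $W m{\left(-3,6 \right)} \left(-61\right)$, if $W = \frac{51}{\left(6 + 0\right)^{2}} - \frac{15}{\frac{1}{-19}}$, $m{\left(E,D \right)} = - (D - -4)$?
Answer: $\frac{1048285}{6} \approx 1.7471 \cdot 10^{5}$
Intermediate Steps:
$m{\left(E,D \right)} = -4 - D$ ($m{\left(E,D \right)} = - (D + 4) = - (4 + D) = -4 - D$)
$W = \frac{3437}{12}$ ($W = \frac{51}{6^{2}} - \frac{15}{- \frac{1}{19}} = \frac{51}{36} - -285 = 51 \cdot \frac{1}{36} + 285 = \frac{17}{12} + 285 = \frac{3437}{12} \approx 286.42$)
$W m{\left(-3,6 \right)} \left(-61\right) = \frac{3437 \left(-4 - 6\right)}{12} \left(-61\right) = \frac{3437}{12} \left(-10\right) \left(-61\right) = \left(- \frac{17185}{6}\right) \left(-61\right) = \frac{1048285}{6}$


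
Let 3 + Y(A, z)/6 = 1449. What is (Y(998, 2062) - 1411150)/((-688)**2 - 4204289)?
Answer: 1402474/3730945 ≈ 0.37590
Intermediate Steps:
Y(A, z) = 8676 (Y(A, z) = -18 + 6*1449 = -18 + 8694 = 8676)
(Y(998, 2062) - 1411150)/((-688)**2 - 4204289) = (8676 - 1411150)/((-688)**2 - 4204289) = -1402474/(473344 - 4204289) = -1402474/(-3730945) = -1402474*(-1/3730945) = 1402474/3730945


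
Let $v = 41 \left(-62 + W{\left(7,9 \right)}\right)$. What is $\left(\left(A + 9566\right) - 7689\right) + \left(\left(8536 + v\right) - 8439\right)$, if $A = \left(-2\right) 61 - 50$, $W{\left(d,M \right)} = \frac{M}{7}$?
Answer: $- \frac{4811}{7} \approx -687.29$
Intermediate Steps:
$W{\left(d,M \right)} = \frac{M}{7}$ ($W{\left(d,M \right)} = M \frac{1}{7} = \frac{M}{7}$)
$v = - \frac{17425}{7}$ ($v = 41 \left(-62 + \frac{1}{7} \cdot 9\right) = 41 \left(-62 + \frac{9}{7}\right) = 41 \left(- \frac{425}{7}\right) = - \frac{17425}{7} \approx -2489.3$)
$A = -172$ ($A = -122 - 50 = -172$)
$\left(\left(A + 9566\right) - 7689\right) + \left(\left(8536 + v\right) - 8439\right) = \left(\left(-172 + 9566\right) - 7689\right) + \left(\left(8536 - \frac{17425}{7}\right) - 8439\right) = \left(9394 - 7689\right) + \left(\frac{42327}{7} - 8439\right) = 1705 - \frac{16746}{7} = - \frac{4811}{7}$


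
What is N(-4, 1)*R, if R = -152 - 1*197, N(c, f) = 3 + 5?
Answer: -2792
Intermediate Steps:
N(c, f) = 8
R = -349 (R = -152 - 197 = -349)
N(-4, 1)*R = 8*(-349) = -2792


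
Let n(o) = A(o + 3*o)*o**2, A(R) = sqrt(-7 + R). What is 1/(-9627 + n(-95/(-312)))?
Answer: -7115475876028416/68500686295259792707 - 878529600*I*sqrt(35178)/68500686295259792707 ≈ -0.00010387 - 2.4055e-9*I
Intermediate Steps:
n(o) = o**2*sqrt(-7 + 4*o) (n(o) = sqrt(-7 + (o + 3*o))*o**2 = sqrt(-7 + 4*o)*o**2 = o**2*sqrt(-7 + 4*o))
1/(-9627 + n(-95/(-312))) = 1/(-9627 + (-95/(-312))**2*sqrt(-7 + 4*(-95/(-312)))) = 1/(-9627 + (-95*(-1/312))**2*sqrt(-7 + 4*(-95*(-1/312)))) = 1/(-9627 + (95/312)**2*sqrt(-7 + 4*(95/312))) = 1/(-9627 + 9025*sqrt(-7 + 95/78)/97344) = 1/(-9627 + 9025*sqrt(-451/78)/97344) = 1/(-9627 + 9025*(I*sqrt(35178)/78)/97344) = 1/(-9627 + 9025*I*sqrt(35178)/7592832)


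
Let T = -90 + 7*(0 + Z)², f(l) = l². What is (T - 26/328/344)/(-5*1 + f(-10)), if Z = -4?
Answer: 1241139/5359520 ≈ 0.23158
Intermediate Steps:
T = 22 (T = -90 + 7*(0 - 4)² = -90 + 7*(-4)² = -90 + 7*16 = -90 + 112 = 22)
(T - 26/328/344)/(-5*1 + f(-10)) = (22 - 26/328/344)/(-5*1 + (-10)²) = (22 - 26*1/328*(1/344))/(-5 + 100) = (22 - 13/164*1/344)/95 = (22 - 13/56416)*(1/95) = (1241139/56416)*(1/95) = 1241139/5359520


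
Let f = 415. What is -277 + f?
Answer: 138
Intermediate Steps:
-277 + f = -277 + 415 = 138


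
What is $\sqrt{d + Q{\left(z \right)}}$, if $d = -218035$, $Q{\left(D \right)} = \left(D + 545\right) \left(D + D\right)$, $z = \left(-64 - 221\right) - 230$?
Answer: $i \sqrt{248935} \approx 498.93 i$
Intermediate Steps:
$z = -515$ ($z = -285 - 230 = -515$)
$Q{\left(D \right)} = 2 D \left(545 + D\right)$ ($Q{\left(D \right)} = \left(545 + D\right) 2 D = 2 D \left(545 + D\right)$)
$\sqrt{d + Q{\left(z \right)}} = \sqrt{-218035 + 2 \left(-515\right) \left(545 - 515\right)} = \sqrt{-218035 + 2 \left(-515\right) 30} = \sqrt{-218035 - 30900} = \sqrt{-248935} = i \sqrt{248935}$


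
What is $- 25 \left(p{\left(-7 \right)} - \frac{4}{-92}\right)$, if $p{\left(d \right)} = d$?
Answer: $\frac{4000}{23} \approx 173.91$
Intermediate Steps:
$- 25 \left(p{\left(-7 \right)} - \frac{4}{-92}\right) = - 25 \left(-7 - \frac{4}{-92}\right) = - 25 \left(-7 - - \frac{1}{23}\right) = - 25 \left(-7 + \frac{1}{23}\right) = \left(-25\right) \left(- \frac{160}{23}\right) = \frac{4000}{23}$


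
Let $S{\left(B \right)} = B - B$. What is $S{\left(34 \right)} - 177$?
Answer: $-177$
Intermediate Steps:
$S{\left(B \right)} = 0$
$S{\left(34 \right)} - 177 = 0 - 177 = -177$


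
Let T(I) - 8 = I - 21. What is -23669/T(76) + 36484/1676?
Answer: -9342688/26397 ≈ -353.93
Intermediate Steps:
T(I) = -13 + I (T(I) = 8 + (I - 21) = 8 + (-21 + I) = -13 + I)
-23669/T(76) + 36484/1676 = -23669/(-13 + 76) + 36484/1676 = -23669/63 + 36484*(1/1676) = -23669*1/63 + 9121/419 = -23669/63 + 9121/419 = -9342688/26397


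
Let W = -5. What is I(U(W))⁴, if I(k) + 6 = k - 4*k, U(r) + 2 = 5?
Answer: 50625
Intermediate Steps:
U(r) = 3 (U(r) = -2 + 5 = 3)
I(k) = -6 - 3*k (I(k) = -6 + (k - 4*k) = -6 - 3*k)
I(U(W))⁴ = (-6 - 3*3)⁴ = (-6 - 9)⁴ = (-15)⁴ = 50625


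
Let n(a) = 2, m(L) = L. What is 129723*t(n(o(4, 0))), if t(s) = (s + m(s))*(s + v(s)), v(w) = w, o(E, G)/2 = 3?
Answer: 2075568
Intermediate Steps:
o(E, G) = 6 (o(E, G) = 2*3 = 6)
t(s) = 4*s² (t(s) = (s + s)*(s + s) = (2*s)*(2*s) = 4*s²)
129723*t(n(o(4, 0))) = 129723*(4*2²) = 129723*(4*4) = 129723*16 = 2075568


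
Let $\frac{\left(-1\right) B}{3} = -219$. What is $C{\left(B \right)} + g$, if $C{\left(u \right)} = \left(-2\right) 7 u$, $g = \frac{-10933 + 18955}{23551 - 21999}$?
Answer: $- \frac{7133637}{776} \approx -9192.8$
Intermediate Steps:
$B = 657$ ($B = \left(-3\right) \left(-219\right) = 657$)
$g = \frac{4011}{776}$ ($g = \frac{8022}{1552} = 8022 \cdot \frac{1}{1552} = \frac{4011}{776} \approx 5.1688$)
$C{\left(u \right)} = - 14 u$
$C{\left(B \right)} + g = \left(-14\right) 657 + \frac{4011}{776} = -9198 + \frac{4011}{776} = - \frac{7133637}{776}$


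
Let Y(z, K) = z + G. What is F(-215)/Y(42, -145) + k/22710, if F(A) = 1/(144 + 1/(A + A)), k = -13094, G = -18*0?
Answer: -2836872076/4921631715 ≈ -0.57641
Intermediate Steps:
G = 0
F(A) = 1/(144 + 1/(2*A))
Y(z, K) = z (Y(z, K) = z + 0 = z)
F(-215)/Y(42, -145) + k/22710 = (2*(-215)/(1 + 288*(-215)))/42 - 13094/22710 = (2*(-215)/(1 - 61920))*(1/42) - 13094*1/22710 = (2*(-215)/(-61919))*(1/42) - 6547/11355 = (2*(-215)*(-1/61919))*(1/42) - 6547/11355 = (430/61919)*(1/42) - 6547/11355 = 215/1300299 - 6547/11355 = -2836872076/4921631715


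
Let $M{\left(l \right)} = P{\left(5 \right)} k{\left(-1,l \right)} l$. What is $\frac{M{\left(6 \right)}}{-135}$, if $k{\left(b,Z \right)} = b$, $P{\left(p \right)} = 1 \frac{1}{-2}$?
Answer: $- \frac{1}{45} \approx -0.022222$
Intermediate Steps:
$P{\left(p \right)} = - \frac{1}{2}$ ($P{\left(p \right)} = 1 \left(- \frac{1}{2}\right) = - \frac{1}{2}$)
$M{\left(l \right)} = \frac{l}{2}$ ($M{\left(l \right)} = \left(- \frac{1}{2}\right) \left(-1\right) l = \frac{l}{2}$)
$\frac{M{\left(6 \right)}}{-135} = \frac{\frac{1}{2} \cdot 6}{-135} = 3 \left(- \frac{1}{135}\right) = - \frac{1}{45}$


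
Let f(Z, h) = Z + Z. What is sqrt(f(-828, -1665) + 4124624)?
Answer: 2*sqrt(1030742) ≈ 2030.5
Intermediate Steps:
f(Z, h) = 2*Z
sqrt(f(-828, -1665) + 4124624) = sqrt(2*(-828) + 4124624) = sqrt(-1656 + 4124624) = sqrt(4122968) = 2*sqrt(1030742)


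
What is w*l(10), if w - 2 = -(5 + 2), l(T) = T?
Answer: -50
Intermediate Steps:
w = -5 (w = 2 - (5 + 2) = 2 - 1*7 = 2 - 7 = -5)
w*l(10) = -5*10 = -50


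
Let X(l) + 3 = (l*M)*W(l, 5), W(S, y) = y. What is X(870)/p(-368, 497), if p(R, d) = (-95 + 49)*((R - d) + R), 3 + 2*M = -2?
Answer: -1813/9453 ≈ -0.19179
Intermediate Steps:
M = -5/2 (M = -3/2 + (½)*(-2) = -3/2 - 1 = -5/2 ≈ -2.5000)
p(R, d) = -92*R + 46*d (p(R, d) = -46*(-d + 2*R) = -92*R + 46*d)
X(l) = -3 - 25*l/2 (X(l) = -3 + (l*(-5/2))*5 = -3 - 5*l/2*5 = -3 - 25*l/2)
X(870)/p(-368, 497) = (-3 - 25/2*870)/(-92*(-368) + 46*497) = (-3 - 10875)/(33856 + 22862) = -10878/56718 = -10878*1/56718 = -1813/9453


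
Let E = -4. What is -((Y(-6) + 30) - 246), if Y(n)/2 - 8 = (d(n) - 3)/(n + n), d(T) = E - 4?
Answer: 1189/6 ≈ 198.17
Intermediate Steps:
d(T) = -8 (d(T) = -4 - 4 = -8)
Y(n) = 16 - 11/n (Y(n) = 16 + 2*((-8 - 3)/(n + n)) = 16 + 2*(-11*1/(2*n)) = 16 + 2*(-11/(2*n)) = 16 - 11/n)
-((Y(-6) + 30) - 246) = -(((16 - 11/(-6)) + 30) - 246) = -(((16 - 11*(-⅙)) + 30) - 246) = -(((16 + 11/6) + 30) - 246) = -((107/6 + 30) - 246) = -(287/6 - 246) = -1*(-1189/6) = 1189/6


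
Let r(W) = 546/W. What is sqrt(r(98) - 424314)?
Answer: I*sqrt(20791113)/7 ≈ 651.39*I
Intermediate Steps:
sqrt(r(98) - 424314) = sqrt(546/98 - 424314) = sqrt(546*(1/98) - 424314) = sqrt(39/7 - 424314) = sqrt(-2970159/7) = I*sqrt(20791113)/7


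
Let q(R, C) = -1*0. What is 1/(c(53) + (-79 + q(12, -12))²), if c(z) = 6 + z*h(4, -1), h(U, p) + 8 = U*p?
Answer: 1/5611 ≈ 0.00017822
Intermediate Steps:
h(U, p) = -8 + U*p
c(z) = 6 - 12*z (c(z) = 6 + z*(-8 + 4*(-1)) = 6 + z*(-8 - 4) = 6 + z*(-12) = 6 - 12*z)
q(R, C) = 0
1/(c(53) + (-79 + q(12, -12))²) = 1/((6 - 12*53) + (-79 + 0)²) = 1/((6 - 636) + (-79)²) = 1/(-630 + 6241) = 1/5611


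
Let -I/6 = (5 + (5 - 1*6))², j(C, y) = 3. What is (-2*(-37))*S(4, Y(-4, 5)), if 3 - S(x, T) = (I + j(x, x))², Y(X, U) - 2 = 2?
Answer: -639804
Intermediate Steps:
Y(X, U) = 4 (Y(X, U) = 2 + 2 = 4)
I = -96 (I = -6*(5 + (5 - 1*6))² = -6*(5 + (5 - 6))² = -6*(5 - 1)² = -6*4² = -6*16 = -96)
S(x, T) = -8646 (S(x, T) = 3 - (-96 + 3)² = 3 - 1*(-93)² = 3 - 1*8649 = 3 - 8649 = -8646)
(-2*(-37))*S(4, Y(-4, 5)) = -2*(-37)*(-8646) = 74*(-8646) = -639804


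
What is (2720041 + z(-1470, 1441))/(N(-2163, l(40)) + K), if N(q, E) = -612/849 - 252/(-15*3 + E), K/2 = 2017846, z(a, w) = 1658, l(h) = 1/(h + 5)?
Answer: 389741853402/577903722097 ≈ 0.67441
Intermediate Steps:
l(h) = 1/(5 + h)
K = 4035692 (K = 2*2017846 = 4035692)
N(q, E) = -204/283 - 252/(-45 + E) (N(q, E) = -612*1/849 - 252/(-45 + E) = -204/283 - 252/(-45 + E))
(2720041 + z(-1470, 1441))/(N(-2163, l(40)) + K) = (2720041 + 1658)/(12*(-5178 - 17/(5 + 40))/(283*(-45 + 1/(5 + 40))) + 4035692) = 2721699/(12*(-5178 - 17/45)/(283*(-45 + 1/45)) + 4035692) = 2721699/(12*(-5178 - 17*1/45)/(283*(-45 + 1/45)) + 4035692) = 2721699/(12*(-5178 - 17/45)/(283*(-2024/45)) + 4035692) = 2721699/((12/283)*(-45/2024)*(-233027/45) + 4035692) = 2721699/(699081/143198 + 4035692) = 2721699/(577903722097/143198) = 2721699*(143198/577903722097) = 389741853402/577903722097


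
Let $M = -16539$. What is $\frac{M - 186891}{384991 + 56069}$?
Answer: $- \frac{6781}{14702} \approx -0.46123$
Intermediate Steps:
$\frac{M - 186891}{384991 + 56069} = \frac{-16539 - 186891}{384991 + 56069} = - \frac{203430}{441060} = \left(-203430\right) \frac{1}{441060} = - \frac{6781}{14702}$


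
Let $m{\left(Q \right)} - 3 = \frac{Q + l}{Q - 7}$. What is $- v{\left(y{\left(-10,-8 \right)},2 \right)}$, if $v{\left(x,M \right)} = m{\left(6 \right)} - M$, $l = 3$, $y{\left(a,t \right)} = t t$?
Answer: $8$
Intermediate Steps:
$y{\left(a,t \right)} = t^{2}$
$m{\left(Q \right)} = 3 + \frac{3 + Q}{-7 + Q}$ ($m{\left(Q \right)} = 3 + \frac{Q + 3}{Q - 7} = 3 + \frac{3 + Q}{-7 + Q}$)
$v{\left(x,M \right)} = -6 - M$ ($v{\left(x,M \right)} = \frac{2 \left(-9 + 2 \cdot 6\right)}{-7 + 6} - M = \frac{2 \left(-9 + 12\right)}{-1} - M = 2 \left(-1\right) 3 - M = -6 - M$)
$- v{\left(y{\left(-10,-8 \right)},2 \right)} = - (-6 - 2) = \left(-1\right) \left(-8\right) = 8$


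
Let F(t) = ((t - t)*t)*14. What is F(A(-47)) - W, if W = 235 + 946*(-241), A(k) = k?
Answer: 227751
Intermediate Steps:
W = -227751 (W = 235 - 227986 = -227751)
F(t) = 0 (F(t) = (0*t)*14 = 0*14 = 0)
F(A(-47)) - W = 0 - 1*(-227751) = 0 + 227751 = 227751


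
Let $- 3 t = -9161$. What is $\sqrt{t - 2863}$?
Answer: $\frac{2 \sqrt{429}}{3} \approx 13.808$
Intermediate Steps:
$t = \frac{9161}{3}$ ($t = \left(- \frac{1}{3}\right) \left(-9161\right) = \frac{9161}{3} \approx 3053.7$)
$\sqrt{t - 2863} = \sqrt{\frac{9161}{3} - 2863} = \sqrt{\frac{572}{3}} = \frac{2 \sqrt{429}}{3}$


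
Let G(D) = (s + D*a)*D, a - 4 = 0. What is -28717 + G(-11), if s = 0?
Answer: -28233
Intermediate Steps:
a = 4 (a = 4 + 0 = 4)
G(D) = 4*D² (G(D) = (0 + D*4)*D = (0 + 4*D)*D = (4*D)*D = 4*D²)
-28717 + G(-11) = -28717 + 4*(-11)² = -28717 + 4*121 = -28717 + 484 = -28233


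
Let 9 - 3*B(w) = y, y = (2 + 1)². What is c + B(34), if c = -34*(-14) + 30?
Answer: 506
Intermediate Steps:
y = 9 (y = 3² = 9)
B(w) = 0 (B(w) = 3 - ⅓*9 = 3 - 3 = 0)
c = 506 (c = 476 + 30 = 506)
c + B(34) = 506 + 0 = 506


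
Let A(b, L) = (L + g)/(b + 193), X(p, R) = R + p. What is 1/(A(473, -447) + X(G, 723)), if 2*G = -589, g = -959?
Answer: 18/7675 ≈ 0.0023453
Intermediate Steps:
G = -589/2 (G = (1/2)*(-589) = -589/2 ≈ -294.50)
A(b, L) = (-959 + L)/(193 + b) (A(b, L) = (L - 959)/(b + 193) = (-959 + L)/(193 + b))
1/(A(473, -447) + X(G, 723)) = 1/((-959 - 447)/(193 + 473) + (723 - 589/2)) = 1/(-1406/666 + 857/2) = 1/((1/666)*(-1406) + 857/2) = 1/(-19/9 + 857/2) = 1/(7675/18) = 18/7675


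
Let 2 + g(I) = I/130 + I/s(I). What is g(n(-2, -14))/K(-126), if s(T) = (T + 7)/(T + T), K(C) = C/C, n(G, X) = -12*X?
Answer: 104602/325 ≈ 321.85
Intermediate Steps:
K(C) = 1
s(T) = (7 + T)/(2*T) (s(T) = (7 + T)/((2*T)) = (7 + T)*(1/(2*T)) = (7 + T)/(2*T))
g(I) = -2 + I/130 + 2*I**2/(7 + I) (g(I) = -2 + (I/130 + I/(((7 + I)/(2*I)))) = -2 + (I*(1/130) + I*(2*I/(7 + I))) = -2 + (I/130 + 2*I**2/(7 + I)) = -2 + I/130 + 2*I**2/(7 + I))
g(n(-2, -14))/K(-126) = ((-1820 - (-3036)*(-14) + 261*(-12*(-14))**2)/(130*(7 - 12*(-14))))/1 = ((-1820 - 253*168 + 261*168**2)/(130*(7 + 168)))*1 = ((1/130)*(-1820 - 42504 + 261*28224)/175)*1 = ((1/130)*(1/175)*(-1820 - 42504 + 7366464))*1 = ((1/130)*(1/175)*7322140)*1 = (104602/325)*1 = 104602/325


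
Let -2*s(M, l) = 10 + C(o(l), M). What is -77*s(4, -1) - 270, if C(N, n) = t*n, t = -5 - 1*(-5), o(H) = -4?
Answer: 115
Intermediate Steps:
t = 0 (t = -5 + 5 = 0)
C(N, n) = 0 (C(N, n) = 0*n = 0)
s(M, l) = -5 (s(M, l) = -(10 + 0)/2 = -½*10 = -5)
-77*s(4, -1) - 270 = -77*(-5) - 270 = 385 - 270 = 115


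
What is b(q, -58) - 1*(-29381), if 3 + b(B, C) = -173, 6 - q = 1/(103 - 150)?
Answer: 29205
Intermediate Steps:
q = 283/47 (q = 6 - 1/(103 - 150) = 6 - 1/(-47) = 6 - 1*(-1/47) = 6 + 1/47 = 283/47 ≈ 6.0213)
b(B, C) = -176 (b(B, C) = -3 - 173 = -176)
b(q, -58) - 1*(-29381) = -176 - 1*(-29381) = -176 + 29381 = 29205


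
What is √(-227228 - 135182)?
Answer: I*√362410 ≈ 602.0*I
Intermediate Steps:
√(-227228 - 135182) = √(-362410) = I*√362410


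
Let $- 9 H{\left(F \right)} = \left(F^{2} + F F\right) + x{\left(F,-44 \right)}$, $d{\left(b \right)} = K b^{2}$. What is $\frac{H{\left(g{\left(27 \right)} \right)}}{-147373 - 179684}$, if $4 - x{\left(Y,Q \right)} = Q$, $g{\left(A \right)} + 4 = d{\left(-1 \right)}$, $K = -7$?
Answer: $\frac{290}{2943513} \approx 9.8522 \cdot 10^{-5}$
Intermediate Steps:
$d{\left(b \right)} = - 7 b^{2}$
$g{\left(A \right)} = -11$ ($g{\left(A \right)} = -4 - 7 \left(-1\right)^{2} = -4 - 7 = -11$)
$x{\left(Y,Q \right)} = 4 - Q$
$H{\left(F \right)} = - \frac{16}{3} - \frac{2 F^{2}}{9}$ ($H{\left(F \right)} = - \frac{\left(F^{2} + F F\right) + \left(4 - -44\right)}{9} = - \frac{\left(F^{2} + F^{2}\right) + \left(4 + 44\right)}{9} = - \frac{2 F^{2} + 48}{9} = - \frac{48 + 2 F^{2}}{9} = - \frac{16}{3} - \frac{2 F^{2}}{9}$)
$\frac{H{\left(g{\left(27 \right)} \right)}}{-147373 - 179684} = \frac{- \frac{16}{3} - \frac{2 \left(-11\right)^{2}}{9}}{-147373 - 179684} = \frac{- \frac{16}{3} - \frac{242}{9}}{-147373 - 179684} = \frac{- \frac{16}{3} - \frac{242}{9}}{-327057} = \left(- \frac{290}{9}\right) \left(- \frac{1}{327057}\right) = \frac{290}{2943513}$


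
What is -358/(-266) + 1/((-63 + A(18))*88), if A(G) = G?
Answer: 708707/526680 ≈ 1.3456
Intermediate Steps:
-358/(-266) + 1/((-63 + A(18))*88) = -358/(-266) + 1/((-63 + 18)*88) = -358*(-1/266) + (1/88)/(-45) = 179/133 - 1/45*1/88 = 179/133 - 1/3960 = 708707/526680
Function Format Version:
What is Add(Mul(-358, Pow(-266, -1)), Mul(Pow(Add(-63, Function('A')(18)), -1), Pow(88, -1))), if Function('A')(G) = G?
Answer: Rational(708707, 526680) ≈ 1.3456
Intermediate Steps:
Add(Mul(-358, Pow(-266, -1)), Mul(Pow(Add(-63, Function('A')(18)), -1), Pow(88, -1))) = Add(Mul(-358, Pow(-266, -1)), Mul(Pow(Add(-63, 18), -1), Pow(88, -1))) = Add(Mul(-358, Rational(-1, 266)), Mul(Pow(-45, -1), Rational(1, 88))) = Add(Rational(179, 133), Mul(Rational(-1, 45), Rational(1, 88))) = Add(Rational(179, 133), Rational(-1, 3960)) = Rational(708707, 526680)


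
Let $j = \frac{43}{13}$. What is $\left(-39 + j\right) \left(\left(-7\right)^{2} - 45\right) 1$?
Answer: $- \frac{1856}{13} \approx -142.77$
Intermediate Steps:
$j = \frac{43}{13}$ ($j = 43 \cdot \frac{1}{13} = \frac{43}{13} \approx 3.3077$)
$\left(-39 + j\right) \left(\left(-7\right)^{2} - 45\right) 1 = \left(-39 + \frac{43}{13}\right) \left(\left(-7\right)^{2} - 45\right) 1 = - \frac{464 \left(49 - 45\right)}{13} \cdot 1 = \left(- \frac{464}{13}\right) 4 \cdot 1 = \left(- \frac{1856}{13}\right) 1 = - \frac{1856}{13}$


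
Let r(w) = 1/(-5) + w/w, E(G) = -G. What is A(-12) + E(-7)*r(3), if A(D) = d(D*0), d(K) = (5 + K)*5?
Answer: 153/5 ≈ 30.600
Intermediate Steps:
d(K) = 25 + 5*K
A(D) = 25 (A(D) = 25 + 5*(D*0) = 25 + 5*0 = 25 + 0 = 25)
r(w) = ⅘ (r(w) = 1*(-⅕) + 1 = -⅕ + 1 = ⅘)
A(-12) + E(-7)*r(3) = 25 - 1*(-7)*(⅘) = 25 + 7*(⅘) = 25 + 28/5 = 153/5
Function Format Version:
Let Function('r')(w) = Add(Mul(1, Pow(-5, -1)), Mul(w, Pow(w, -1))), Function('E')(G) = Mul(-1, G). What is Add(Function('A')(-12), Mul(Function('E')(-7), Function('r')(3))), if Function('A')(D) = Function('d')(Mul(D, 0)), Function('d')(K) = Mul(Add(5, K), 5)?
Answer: Rational(153, 5) ≈ 30.600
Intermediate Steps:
Function('d')(K) = Add(25, Mul(5, K))
Function('A')(D) = 25 (Function('A')(D) = Add(25, Mul(5, Mul(D, 0))) = Add(25, Mul(5, 0)) = Add(25, 0) = 25)
Function('r')(w) = Rational(4, 5) (Function('r')(w) = Add(Mul(1, Rational(-1, 5)), 1) = Add(Rational(-1, 5), 1) = Rational(4, 5))
Add(Function('A')(-12), Mul(Function('E')(-7), Function('r')(3))) = Add(25, Mul(Mul(-1, -7), Rational(4, 5))) = Add(25, Mul(7, Rational(4, 5))) = Add(25, Rational(28, 5)) = Rational(153, 5)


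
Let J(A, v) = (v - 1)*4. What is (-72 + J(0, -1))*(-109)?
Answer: 8720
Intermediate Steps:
J(A, v) = -4 + 4*v (J(A, v) = (-1 + v)*4 = -4 + 4*v)
(-72 + J(0, -1))*(-109) = (-72 + (-4 + 4*(-1)))*(-109) = (-72 + (-4 - 4))*(-109) = (-72 - 8)*(-109) = -80*(-109) = 8720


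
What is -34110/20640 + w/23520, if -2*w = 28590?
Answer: -152405/67424 ≈ -2.2604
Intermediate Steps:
w = -14295 (w = -1/2*28590 = -14295)
-34110/20640 + w/23520 = -34110/20640 - 14295/23520 = -34110*1/20640 - 14295*1/23520 = -1137/688 - 953/1568 = -152405/67424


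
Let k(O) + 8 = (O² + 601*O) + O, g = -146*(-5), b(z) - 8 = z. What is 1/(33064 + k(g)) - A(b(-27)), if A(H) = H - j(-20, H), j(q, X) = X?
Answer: 1/1005416 ≈ 9.9461e-7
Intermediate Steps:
b(z) = 8 + z
g = 730
k(O) = -8 + O² + 602*O (k(O) = -8 + ((O² + 601*O) + O) = -8 + (O² + 602*O) = -8 + O² + 602*O)
A(H) = 0 (A(H) = H - H = 0)
1/(33064 + k(g)) - A(b(-27)) = 1/(33064 + (-8 + 730² + 602*730)) - 1*0 = 1/(33064 + (-8 + 532900 + 439460)) + 0 = 1/(33064 + 972352) + 0 = 1/1005416 + 0 = 1/1005416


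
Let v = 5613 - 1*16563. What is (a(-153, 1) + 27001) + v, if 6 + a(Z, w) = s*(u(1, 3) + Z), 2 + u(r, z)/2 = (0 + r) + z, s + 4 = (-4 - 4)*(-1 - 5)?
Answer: 9489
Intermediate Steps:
s = 44 (s = -4 + (-4 - 4)*(-1 - 5) = -4 - 8*(-6) = -4 + 48 = 44)
u(r, z) = -4 + 2*r + 2*z (u(r, z) = -4 + 2*((0 + r) + z) = -4 + 2*(r + z) = -4 + (2*r + 2*z) = -4 + 2*r + 2*z)
a(Z, w) = 170 + 44*Z (a(Z, w) = -6 + 44*((-4 + 2*1 + 2*3) + Z) = -6 + 44*((-4 + 2 + 6) + Z) = -6 + 44*(4 + Z) = -6 + (176 + 44*Z) = 170 + 44*Z)
v = -10950 (v = 5613 - 16563 = -10950)
(a(-153, 1) + 27001) + v = ((170 + 44*(-153)) + 27001) - 10950 = ((170 - 6732) + 27001) - 10950 = (-6562 + 27001) - 10950 = 20439 - 10950 = 9489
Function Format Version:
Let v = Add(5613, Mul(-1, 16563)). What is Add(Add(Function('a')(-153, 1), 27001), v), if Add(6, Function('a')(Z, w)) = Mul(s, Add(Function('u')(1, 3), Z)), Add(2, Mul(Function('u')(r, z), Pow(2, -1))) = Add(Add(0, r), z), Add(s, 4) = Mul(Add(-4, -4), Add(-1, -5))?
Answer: 9489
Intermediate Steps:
s = 44 (s = Add(-4, Mul(Add(-4, -4), Add(-1, -5))) = Add(-4, Mul(-8, -6)) = Add(-4, 48) = 44)
Function('u')(r, z) = Add(-4, Mul(2, r), Mul(2, z)) (Function('u')(r, z) = Add(-4, Mul(2, Add(Add(0, r), z))) = Add(-4, Mul(2, Add(r, z))) = Add(-4, Add(Mul(2, r), Mul(2, z))) = Add(-4, Mul(2, r), Mul(2, z)))
Function('a')(Z, w) = Add(170, Mul(44, Z)) (Function('a')(Z, w) = Add(-6, Mul(44, Add(Add(-4, Mul(2, 1), Mul(2, 3)), Z))) = Add(-6, Mul(44, Add(Add(-4, 2, 6), Z))) = Add(-6, Mul(44, Add(4, Z))) = Add(-6, Add(176, Mul(44, Z))) = Add(170, Mul(44, Z)))
v = -10950 (v = Add(5613, -16563) = -10950)
Add(Add(Function('a')(-153, 1), 27001), v) = Add(Add(Add(170, Mul(44, -153)), 27001), -10950) = Add(Add(Add(170, -6732), 27001), -10950) = Add(Add(-6562, 27001), -10950) = Add(20439, -10950) = 9489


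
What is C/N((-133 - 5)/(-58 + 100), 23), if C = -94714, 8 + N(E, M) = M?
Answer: -94714/15 ≈ -6314.3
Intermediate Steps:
N(E, M) = -8 + M
C/N((-133 - 5)/(-58 + 100), 23) = -94714/(-8 + 23) = -94714/15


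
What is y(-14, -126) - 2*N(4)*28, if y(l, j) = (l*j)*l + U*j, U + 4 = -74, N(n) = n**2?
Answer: -15764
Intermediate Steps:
U = -78 (U = -4 - 74 = -78)
y(l, j) = -78*j + j*l**2 (y(l, j) = (l*j)*l - 78*j = (j*l)*l - 78*j = j*l**2 - 78*j = -78*j + j*l**2)
y(-14, -126) - 2*N(4)*28 = -126*(-78 + (-14)**2) - 2*4**2*28 = -126*(-78 + 196) - 2*16*28 = -126*118 - 32*28 = -14868 - 1*896 = -14868 - 896 = -15764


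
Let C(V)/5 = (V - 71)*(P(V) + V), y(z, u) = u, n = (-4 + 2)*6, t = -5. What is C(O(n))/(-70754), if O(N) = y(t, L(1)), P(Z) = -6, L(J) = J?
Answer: -875/35377 ≈ -0.024734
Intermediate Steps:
n = -12 (n = -2*6 = -12)
O(N) = 1
C(V) = 5*(-71 + V)*(-6 + V) (C(V) = 5*((V - 71)*(-6 + V)) = 5*((-71 + V)*(-6 + V)) = 5*(-71 + V)*(-6 + V))
C(O(n))/(-70754) = (2130 - 385*1 + 5*1²)/(-70754) = (2130 - 385 + 5*1)*(-1/70754) = (2130 - 385 + 5)*(-1/70754) = 1750*(-1/70754) = -875/35377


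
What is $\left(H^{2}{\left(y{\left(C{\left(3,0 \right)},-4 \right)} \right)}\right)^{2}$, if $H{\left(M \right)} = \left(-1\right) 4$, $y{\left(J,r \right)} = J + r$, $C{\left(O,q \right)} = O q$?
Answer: $256$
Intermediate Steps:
$H{\left(M \right)} = -4$
$\left(H^{2}{\left(y{\left(C{\left(3,0 \right)},-4 \right)} \right)}\right)^{2} = \left(\left(-4\right)^{2}\right)^{2} = 16^{2} = 256$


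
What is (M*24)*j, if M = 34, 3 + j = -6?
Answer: -7344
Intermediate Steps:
j = -9 (j = -3 - 6 = -9)
(M*24)*j = (34*24)*(-9) = 816*(-9) = -7344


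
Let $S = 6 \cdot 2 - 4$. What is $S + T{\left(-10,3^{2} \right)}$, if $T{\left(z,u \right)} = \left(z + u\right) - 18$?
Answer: $-11$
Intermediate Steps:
$T{\left(z,u \right)} = -18 + u + z$ ($T{\left(z,u \right)} = \left(u + z\right) - 18 = -18 + u + z$)
$S = 8$ ($S = 12 - 4 = 8$)
$S + T{\left(-10,3^{2} \right)} = 8 - \left(28 - 9\right) = 8 - 19 = -11$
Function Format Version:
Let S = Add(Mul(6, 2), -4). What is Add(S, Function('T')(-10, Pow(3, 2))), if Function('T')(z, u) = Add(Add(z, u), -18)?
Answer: -11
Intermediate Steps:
Function('T')(z, u) = Add(-18, u, z) (Function('T')(z, u) = Add(Add(u, z), -18) = Add(-18, u, z))
S = 8 (S = Add(12, -4) = 8)
Add(S, Function('T')(-10, Pow(3, 2))) = Add(8, Add(-18, Pow(3, 2), -10)) = Add(8, Add(-18, 9, -10)) = Add(8, -19) = -11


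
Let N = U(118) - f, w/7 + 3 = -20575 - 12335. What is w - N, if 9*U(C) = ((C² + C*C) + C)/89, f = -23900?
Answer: -67905019/267 ≈ -2.5433e+5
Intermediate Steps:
w = -230391 (w = -21 + 7*(-20575 - 12335) = -21 + 7*(-32910) = -21 - 230370 = -230391)
U(C) = C/801 + 2*C²/801 (U(C) = (((C² + C*C) + C)/89)/9 = (((C² + C²) + C)*(1/89))/9 = ((2*C² + C)*(1/89))/9 = ((C + 2*C²)*(1/89))/9 = (C/89 + 2*C²/89)/9 = C/801 + 2*C²/801)
N = 6390622/267 (N = (1/801)*118*(1 + 2*118) - 1*(-23900) = (1/801)*118*(1 + 236) + 23900 = (1/801)*118*237 + 23900 = 9322/267 + 23900 = 6390622/267 ≈ 23935.)
w - N = -230391 - 1*6390622/267 = -230391 - 6390622/267 = -67905019/267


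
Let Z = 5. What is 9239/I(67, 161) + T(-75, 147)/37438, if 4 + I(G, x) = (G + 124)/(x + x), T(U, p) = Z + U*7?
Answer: -55688524022/20534743 ≈ -2711.9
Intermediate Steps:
T(U, p) = 5 + 7*U (T(U, p) = 5 + U*7 = 5 + 7*U)
I(G, x) = -4 + (124 + G)/(2*x) (I(G, x) = -4 + (G + 124)/(x + x) = -4 + (124 + G)/((2*x)) = -4 + (124 + G)*(1/(2*x)) = -4 + (124 + G)/(2*x))
9239/I(67, 161) + T(-75, 147)/37438 = 9239/(((½)*(124 + 67 - 8*161)/161)) + (5 + 7*(-75))/37438 = 9239/(((½)*(1/161)*(124 + 67 - 1288))) + (5 - 525)*(1/37438) = 9239/(((½)*(1/161)*(-1097))) - 520*1/37438 = 9239/(-1097/322) - 260/18719 = 9239*(-322/1097) - 260/18719 = -2974958/1097 - 260/18719 = -55688524022/20534743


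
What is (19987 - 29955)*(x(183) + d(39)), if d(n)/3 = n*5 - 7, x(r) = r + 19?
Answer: -7635488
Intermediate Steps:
x(r) = 19 + r
d(n) = -21 + 15*n (d(n) = 3*(n*5 - 7) = 3*(5*n - 7) = 3*(-7 + 5*n) = -21 + 15*n)
(19987 - 29955)*(x(183) + d(39)) = (19987 - 29955)*((19 + 183) + (-21 + 15*39)) = -9968*(202 + (-21 + 585)) = -9968*(202 + 564) = -9968*766 = -7635488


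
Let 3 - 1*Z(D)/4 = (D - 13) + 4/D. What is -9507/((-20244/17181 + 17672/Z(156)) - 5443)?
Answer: 297332822529/171254249503 ≈ 1.7362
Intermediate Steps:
Z(D) = 64 - 16/D - 4*D (Z(D) = 12 - 4*((D - 13) + 4/D) = 12 - 4*((-13 + D) + 4/D) = 12 - 4*(-13 + D + 4/D) = 12 + (52 - 16/D - 4*D) = 64 - 16/D - 4*D)
-9507/((-20244/17181 + 17672/Z(156)) - 5443) = -9507/((-20244/17181 + 17672/(64 - 16/156 - 4*156)) - 5443) = -9507/((-20244*1/17181 + 17672/(64 - 16*1/156 - 624)) - 5443) = -9507/((-6748/5727 + 17672/(64 - 4/39 - 624)) - 5443) = -9507/((-6748/5727 + 17672/(-21844/39)) - 5443) = -9507/((-6748/5727 + 17672*(-39/21844)) - 5443) = -9507/((-6748/5727 - 172302/5461) - 5443) = -9507/(-1023624382/31275147 - 5443) = -9507/(-171254249503/31275147) = -9507*(-31275147/171254249503) = 297332822529/171254249503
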